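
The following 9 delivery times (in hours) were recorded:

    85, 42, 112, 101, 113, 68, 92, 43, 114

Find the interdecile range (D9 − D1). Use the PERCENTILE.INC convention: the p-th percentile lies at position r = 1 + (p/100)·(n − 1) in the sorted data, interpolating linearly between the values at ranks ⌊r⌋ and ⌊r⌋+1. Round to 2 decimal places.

70.40

Sorted: 42, 43, 68, 85, 92, 101, 112, 113, 114.
n = 9.
P10: r = 1.8; ranks 1–2 are 42, 43; interpolating gives 42.8.
P90: r = 8.2; ranks 8–9 are 113, 114; interpolating gives 113.2.
Difference: 113.2 − 42.8 = 70.4.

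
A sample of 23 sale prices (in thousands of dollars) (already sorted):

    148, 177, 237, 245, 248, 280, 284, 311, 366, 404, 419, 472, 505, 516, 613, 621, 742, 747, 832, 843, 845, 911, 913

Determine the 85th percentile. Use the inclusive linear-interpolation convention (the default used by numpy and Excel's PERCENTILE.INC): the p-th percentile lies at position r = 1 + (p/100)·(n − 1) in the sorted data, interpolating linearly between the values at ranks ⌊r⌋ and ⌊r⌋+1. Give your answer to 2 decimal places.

839.70

n = 23.
r = 1 + (85/100)·(23 − 1) = 1 + 18.7 = 19.7.
Rank 19 is 832 and rank 20 is 843.
Interpolate: 832 + 0.7·(843 − 832) = 832 + 0.7·11 = 839.7.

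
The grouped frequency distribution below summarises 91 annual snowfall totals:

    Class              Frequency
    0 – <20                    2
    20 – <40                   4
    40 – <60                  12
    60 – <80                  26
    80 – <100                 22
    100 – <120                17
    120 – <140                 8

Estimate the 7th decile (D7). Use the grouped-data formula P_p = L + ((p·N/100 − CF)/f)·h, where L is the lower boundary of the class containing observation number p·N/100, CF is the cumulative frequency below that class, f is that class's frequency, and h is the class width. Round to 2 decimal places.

N = 91; target position k = 70/100 · 91 = 63.7.
Cumulative frequencies: 2, 6, 18, 44, 66, 83, 91.
Observation 63.7 falls in the class 80 – <100.
L = 80, CF = 44, f = 22, h = 20.
P70 = 80 + ((63.7 − 44)/22)·20 = 80 + 17.9091 = 97.9091.

97.91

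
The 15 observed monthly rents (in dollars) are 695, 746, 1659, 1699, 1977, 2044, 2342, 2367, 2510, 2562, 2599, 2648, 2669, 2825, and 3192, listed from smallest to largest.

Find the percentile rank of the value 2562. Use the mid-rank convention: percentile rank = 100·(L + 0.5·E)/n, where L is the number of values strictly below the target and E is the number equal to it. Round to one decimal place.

63.3

Count below 2562: L = 9; count equal: E = 1; n = 15.
Percentile rank = 100·(9 + 0.5·1)/15 = 100·9.5/15 = 63.33.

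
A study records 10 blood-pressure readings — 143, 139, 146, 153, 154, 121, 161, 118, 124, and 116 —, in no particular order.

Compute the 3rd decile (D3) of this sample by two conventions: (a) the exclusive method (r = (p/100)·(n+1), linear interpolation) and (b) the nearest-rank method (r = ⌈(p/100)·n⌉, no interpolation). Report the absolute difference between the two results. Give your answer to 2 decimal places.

Sorted: 116, 118, 121, 124, 139, 143, 146, 153, 154, 161.
n = 10.
(a) r = 3.3; between ranks 3 (121) and 4 (124): 121.9.
(b) the nearest-rank method: rank 3 → 121.
|121.9 − 121| = 0.9.

0.90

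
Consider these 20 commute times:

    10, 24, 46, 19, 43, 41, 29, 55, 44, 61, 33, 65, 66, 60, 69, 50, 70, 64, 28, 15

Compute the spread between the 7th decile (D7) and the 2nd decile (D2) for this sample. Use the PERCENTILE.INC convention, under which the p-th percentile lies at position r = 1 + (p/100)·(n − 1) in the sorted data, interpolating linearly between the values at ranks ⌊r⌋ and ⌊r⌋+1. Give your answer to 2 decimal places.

33.10

Sorted: 10, 15, 19, 24, 28, 29, 33, 41, 43, 44, 46, 50, 55, 60, 61, 64, 65, 66, 69, 70.
n = 20.
P20: r = 4.8; ranks 4–5 are 24, 28; interpolating gives 27.2.
P70: r = 14.3; ranks 14–15 are 60, 61; interpolating gives 60.3.
Difference: 60.3 − 27.2 = 33.1.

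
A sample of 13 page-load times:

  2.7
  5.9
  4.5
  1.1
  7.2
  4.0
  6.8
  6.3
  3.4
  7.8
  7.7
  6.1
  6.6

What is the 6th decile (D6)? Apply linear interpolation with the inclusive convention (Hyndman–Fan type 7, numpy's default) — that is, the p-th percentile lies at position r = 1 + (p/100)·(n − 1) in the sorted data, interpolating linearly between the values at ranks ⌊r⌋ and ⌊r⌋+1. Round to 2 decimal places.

6.36

Sorted: 1.1, 2.7, 3.4, 4.0, 4.5, 5.9, 6.1, 6.3, 6.6, 6.8, 7.2, 7.7, 7.8.
n = 13.
r = 1 + (60/100)·(13 − 1) = 1 + 7.2 = 8.2.
Rank 8 is 6.3 and rank 9 is 6.6.
Interpolate: 6.3 + 0.2·(6.6 − 6.3) = 6.3 + 0.2·0.3 = 6.36.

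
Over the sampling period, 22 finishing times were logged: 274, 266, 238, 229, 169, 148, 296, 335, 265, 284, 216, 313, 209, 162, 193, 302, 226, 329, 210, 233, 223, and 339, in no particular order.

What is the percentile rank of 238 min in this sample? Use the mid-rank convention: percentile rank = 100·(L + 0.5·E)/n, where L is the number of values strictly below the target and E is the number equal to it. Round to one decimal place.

52.3

Sorted: 148, 162, 169, 193, 209, 210, 216, 223, 226, 229, 233, 238, 265, 266, 274, 284, 296, 302, 313, 329, 335, 339.
Count below 238: L = 11; count equal: E = 1; n = 22.
Percentile rank = 100·(11 + 0.5·1)/22 = 100·11.5/22 = 52.27.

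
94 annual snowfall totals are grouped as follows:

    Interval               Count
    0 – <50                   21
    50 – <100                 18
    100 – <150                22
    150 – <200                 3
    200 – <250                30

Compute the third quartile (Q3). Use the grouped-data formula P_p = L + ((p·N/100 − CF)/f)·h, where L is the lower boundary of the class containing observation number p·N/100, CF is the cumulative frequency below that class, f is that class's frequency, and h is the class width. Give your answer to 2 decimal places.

N = 94; target position k = 75/100 · 94 = 70.5.
Cumulative frequencies: 21, 39, 61, 64, 94.
Observation 70.5 falls in the class 200 – <250.
L = 200, CF = 64, f = 30, h = 50.
P75 = 200 + ((70.5 − 64)/30)·50 = 200 + 10.8333 = 210.833.

210.83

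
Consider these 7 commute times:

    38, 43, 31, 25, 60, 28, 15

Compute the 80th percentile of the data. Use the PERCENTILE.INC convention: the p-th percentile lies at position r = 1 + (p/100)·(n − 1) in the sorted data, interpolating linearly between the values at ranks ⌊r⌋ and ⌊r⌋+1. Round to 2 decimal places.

Sorted: 15, 25, 28, 31, 38, 43, 60.
n = 7.
r = 1 + (80/100)·(7 − 1) = 1 + 4.8 = 5.8.
Rank 5 is 38 and rank 6 is 43.
Interpolate: 38 + 0.8·(43 − 38) = 38 + 0.8·5 = 42.

42.00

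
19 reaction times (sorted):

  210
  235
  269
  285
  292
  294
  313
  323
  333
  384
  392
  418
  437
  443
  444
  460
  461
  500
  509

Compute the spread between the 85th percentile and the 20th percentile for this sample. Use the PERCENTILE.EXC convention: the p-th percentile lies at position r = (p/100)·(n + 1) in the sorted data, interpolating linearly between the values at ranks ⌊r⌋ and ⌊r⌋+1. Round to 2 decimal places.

n = 19.
P20: r = 4 (integer) → 285.
P85: r = 17 (integer) → 461.
Difference: 461 − 285 = 176.

176.00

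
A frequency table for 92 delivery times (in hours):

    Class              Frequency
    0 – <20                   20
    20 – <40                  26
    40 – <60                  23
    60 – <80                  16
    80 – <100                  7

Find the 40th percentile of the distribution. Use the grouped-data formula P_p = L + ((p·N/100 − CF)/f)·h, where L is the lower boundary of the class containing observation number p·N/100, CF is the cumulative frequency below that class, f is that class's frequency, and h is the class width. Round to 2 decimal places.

N = 92; target position k = 40/100 · 92 = 36.8.
Cumulative frequencies: 20, 46, 69, 85, 92.
Observation 36.8 falls in the class 20 – <40.
L = 20, CF = 20, f = 26, h = 20.
P40 = 20 + ((36.8 − 20)/26)·20 = 20 + 12.9231 = 32.9231.

32.92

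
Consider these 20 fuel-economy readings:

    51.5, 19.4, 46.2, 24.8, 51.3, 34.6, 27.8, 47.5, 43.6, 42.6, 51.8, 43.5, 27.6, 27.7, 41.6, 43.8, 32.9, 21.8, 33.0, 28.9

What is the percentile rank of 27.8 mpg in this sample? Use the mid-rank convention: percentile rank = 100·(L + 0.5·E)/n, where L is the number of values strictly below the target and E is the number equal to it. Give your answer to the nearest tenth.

Sorted: 19.4, 21.8, 24.8, 27.6, 27.7, 27.8, 28.9, 32.9, 33.0, 34.6, 41.6, 42.6, 43.5, 43.6, 43.8, 46.2, 47.5, 51.3, 51.5, 51.8.
Count below 27.8: L = 5; count equal: E = 1; n = 20.
Percentile rank = 100·(5 + 0.5·1)/20 = 100·5.5/20 = 27.5.

27.5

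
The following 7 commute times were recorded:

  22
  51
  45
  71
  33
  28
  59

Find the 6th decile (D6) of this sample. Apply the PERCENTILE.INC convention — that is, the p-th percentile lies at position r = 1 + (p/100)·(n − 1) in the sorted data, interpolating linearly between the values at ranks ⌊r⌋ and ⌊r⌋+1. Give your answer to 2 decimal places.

48.60

Sorted: 22, 28, 33, 45, 51, 59, 71.
n = 7.
r = 1 + (60/100)·(7 − 1) = 1 + 3.6 = 4.6.
Rank 4 is 45 and rank 5 is 51.
Interpolate: 45 + 0.6·(51 − 45) = 45 + 0.6·6 = 48.6.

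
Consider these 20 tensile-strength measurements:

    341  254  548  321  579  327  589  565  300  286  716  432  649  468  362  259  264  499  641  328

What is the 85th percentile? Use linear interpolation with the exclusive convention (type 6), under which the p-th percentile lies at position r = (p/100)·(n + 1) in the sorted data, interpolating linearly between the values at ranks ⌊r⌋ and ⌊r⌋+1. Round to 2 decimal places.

Sorted: 254, 259, 264, 286, 300, 321, 327, 328, 341, 362, 432, 468, 499, 548, 565, 579, 589, 641, 649, 716.
n = 20.
r = (85/100)·(20 + 1) = 17.85.
Rank 17 is 589 and rank 18 is 641.
Interpolate: 589 + 0.85·(641 − 589) = 589 + 0.85·52 = 633.2.

633.20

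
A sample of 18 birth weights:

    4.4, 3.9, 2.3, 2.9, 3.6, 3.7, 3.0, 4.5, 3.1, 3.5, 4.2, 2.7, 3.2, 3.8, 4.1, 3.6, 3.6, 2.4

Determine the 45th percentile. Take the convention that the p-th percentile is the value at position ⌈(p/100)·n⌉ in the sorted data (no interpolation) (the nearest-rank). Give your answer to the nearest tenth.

3.6

Sorted: 2.3, 2.4, 2.7, 2.9, 3.0, 3.1, 3.2, 3.5, 3.6, 3.6, 3.6, 3.7, 3.8, 3.9, 4.1, 4.2, 4.4, 4.5.
n = 18.
Position = ⌈45/100 · 18⌉ = ⌈8.1⌉ = 9.
The value at rank 9 is 3.6.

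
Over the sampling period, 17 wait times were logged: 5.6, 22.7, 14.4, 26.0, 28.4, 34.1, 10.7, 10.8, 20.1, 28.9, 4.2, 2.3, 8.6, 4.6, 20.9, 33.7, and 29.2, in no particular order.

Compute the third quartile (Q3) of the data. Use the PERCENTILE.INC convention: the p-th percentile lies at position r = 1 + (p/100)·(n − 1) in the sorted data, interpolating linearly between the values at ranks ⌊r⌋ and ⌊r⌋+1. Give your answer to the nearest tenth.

Sorted: 2.3, 4.2, 4.6, 5.6, 8.6, 10.7, 10.8, 14.4, 20.1, 20.9, 22.7, 26.0, 28.4, 28.9, 29.2, 33.7, 34.1.
n = 17.
r = 1 + (75/100)·(17 − 1) = 1 + 12 = 13.
r is an integer, so P75 is the value at rank 13: 28.4.

28.4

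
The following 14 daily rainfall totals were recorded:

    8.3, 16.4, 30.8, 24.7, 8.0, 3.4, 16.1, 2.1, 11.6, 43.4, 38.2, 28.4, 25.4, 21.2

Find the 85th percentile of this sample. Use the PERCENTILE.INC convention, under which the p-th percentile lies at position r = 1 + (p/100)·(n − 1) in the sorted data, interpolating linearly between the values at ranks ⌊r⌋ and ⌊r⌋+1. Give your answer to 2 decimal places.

31.17

Sorted: 2.1, 3.4, 8.0, 8.3, 11.6, 16.1, 16.4, 21.2, 24.7, 25.4, 28.4, 30.8, 38.2, 43.4.
n = 14.
r = 1 + (85/100)·(14 − 1) = 1 + 11.05 = 12.05.
Rank 12 is 30.8 and rank 13 is 38.2.
Interpolate: 30.8 + 0.05·(38.2 − 30.8) = 30.8 + 0.05·7.4 = 31.17.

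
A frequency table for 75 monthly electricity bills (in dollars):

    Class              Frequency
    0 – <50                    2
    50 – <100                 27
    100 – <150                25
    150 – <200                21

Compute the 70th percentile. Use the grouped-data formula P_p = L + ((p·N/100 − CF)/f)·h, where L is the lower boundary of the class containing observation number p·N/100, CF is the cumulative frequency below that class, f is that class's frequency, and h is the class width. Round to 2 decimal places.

147.00

N = 75; target position k = 70/100 · 75 = 52.5.
Cumulative frequencies: 2, 29, 54, 75.
Observation 52.5 falls in the class 100 – <150.
L = 100, CF = 29, f = 25, h = 50.
P70 = 100 + ((52.5 − 29)/25)·50 = 100 + 47 = 147.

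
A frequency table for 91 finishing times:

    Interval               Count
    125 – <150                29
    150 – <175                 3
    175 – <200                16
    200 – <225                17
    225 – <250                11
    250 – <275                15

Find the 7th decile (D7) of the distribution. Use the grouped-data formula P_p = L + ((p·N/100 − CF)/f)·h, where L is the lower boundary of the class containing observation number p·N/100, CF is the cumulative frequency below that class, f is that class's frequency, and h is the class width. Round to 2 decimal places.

N = 91; target position k = 70/100 · 91 = 63.7.
Cumulative frequencies: 29, 32, 48, 65, 76, 91.
Observation 63.7 falls in the class 200 – <225.
L = 200, CF = 48, f = 17, h = 25.
P70 = 200 + ((63.7 − 48)/17)·25 = 200 + 23.0882 = 223.088.

223.09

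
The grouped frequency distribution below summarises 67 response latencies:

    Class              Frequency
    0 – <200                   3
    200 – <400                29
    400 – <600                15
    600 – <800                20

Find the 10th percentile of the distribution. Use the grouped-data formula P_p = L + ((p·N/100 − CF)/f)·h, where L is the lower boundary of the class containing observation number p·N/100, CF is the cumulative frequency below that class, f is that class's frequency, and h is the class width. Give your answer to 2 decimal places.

225.52

N = 67; target position k = 10/100 · 67 = 6.7.
Cumulative frequencies: 3, 32, 47, 67.
Observation 6.7 falls in the class 200 – <400.
L = 200, CF = 3, f = 29, h = 200.
P10 = 200 + ((6.7 − 3)/29)·200 = 200 + 25.5172 = 225.517.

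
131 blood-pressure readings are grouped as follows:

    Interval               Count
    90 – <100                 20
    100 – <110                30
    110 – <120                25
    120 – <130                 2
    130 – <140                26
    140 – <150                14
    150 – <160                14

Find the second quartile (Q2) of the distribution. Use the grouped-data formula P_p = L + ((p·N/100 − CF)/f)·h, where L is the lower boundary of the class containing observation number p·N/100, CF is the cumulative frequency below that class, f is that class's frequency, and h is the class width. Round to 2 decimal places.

N = 131; target position k = 50/100 · 131 = 65.5.
Cumulative frequencies: 20, 50, 75, 77, 103, 117, 131.
Observation 65.5 falls in the class 110 – <120.
L = 110, CF = 50, f = 25, h = 10.
P50 = 110 + ((65.5 − 50)/25)·10 = 110 + 6.2 = 116.2.

116.20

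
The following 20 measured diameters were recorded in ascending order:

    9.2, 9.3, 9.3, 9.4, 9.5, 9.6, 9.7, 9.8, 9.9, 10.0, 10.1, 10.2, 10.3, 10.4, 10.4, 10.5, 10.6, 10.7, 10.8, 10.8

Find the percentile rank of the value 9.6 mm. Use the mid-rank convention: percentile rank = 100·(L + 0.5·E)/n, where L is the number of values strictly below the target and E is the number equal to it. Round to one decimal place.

Count below 9.6: L = 5; count equal: E = 1; n = 20.
Percentile rank = 100·(5 + 0.5·1)/20 = 100·5.5/20 = 27.5.

27.5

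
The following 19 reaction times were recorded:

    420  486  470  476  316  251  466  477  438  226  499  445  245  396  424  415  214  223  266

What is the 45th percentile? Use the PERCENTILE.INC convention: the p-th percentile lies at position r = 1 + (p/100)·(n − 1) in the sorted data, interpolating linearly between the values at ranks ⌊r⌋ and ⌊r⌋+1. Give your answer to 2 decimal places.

Sorted: 214, 223, 226, 245, 251, 266, 316, 396, 415, 420, 424, 438, 445, 466, 470, 476, 477, 486, 499.
n = 19.
r = 1 + (45/100)·(19 − 1) = 1 + 8.1 = 9.1.
Rank 9 is 415 and rank 10 is 420.
Interpolate: 415 + 0.1·(420 − 415) = 415 + 0.1·5 = 415.5.

415.50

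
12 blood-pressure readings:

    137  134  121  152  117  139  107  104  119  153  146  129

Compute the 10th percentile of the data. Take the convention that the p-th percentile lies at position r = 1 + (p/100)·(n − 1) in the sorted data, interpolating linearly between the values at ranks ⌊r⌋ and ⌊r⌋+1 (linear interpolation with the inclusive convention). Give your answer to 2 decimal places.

108.00

Sorted: 104, 107, 117, 119, 121, 129, 134, 137, 139, 146, 152, 153.
n = 12.
r = 1 + (10/100)·(12 − 1) = 1 + 1.1 = 2.1.
Rank 2 is 107 and rank 3 is 117.
Interpolate: 107 + 0.1·(117 − 107) = 107 + 0.1·10 = 108.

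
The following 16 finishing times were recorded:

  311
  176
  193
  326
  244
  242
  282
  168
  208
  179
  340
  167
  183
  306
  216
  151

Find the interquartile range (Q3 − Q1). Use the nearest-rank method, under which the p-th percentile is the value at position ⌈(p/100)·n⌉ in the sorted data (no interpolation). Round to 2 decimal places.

106.00

Sorted: 151, 167, 168, 176, 179, 183, 193, 208, 216, 242, 244, 282, 306, 311, 326, 340.
n = 16.
P25: rank ⌈25/100·16⌉ = 4 → 176.
P75: rank ⌈75/100·16⌉ = 12 → 282.
Difference: 282 − 176 = 106.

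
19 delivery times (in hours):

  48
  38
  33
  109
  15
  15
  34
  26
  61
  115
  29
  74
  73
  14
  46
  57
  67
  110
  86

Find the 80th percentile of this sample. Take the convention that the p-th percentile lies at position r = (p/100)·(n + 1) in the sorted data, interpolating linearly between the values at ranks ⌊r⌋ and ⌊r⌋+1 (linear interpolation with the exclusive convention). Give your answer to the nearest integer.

Sorted: 14, 15, 15, 26, 29, 33, 34, 38, 46, 48, 57, 61, 67, 73, 74, 86, 109, 110, 115.
n = 19.
r = (80/100)·(19 + 1) = 16.
r is an integer, so P80 is the value at rank 16: 86.

86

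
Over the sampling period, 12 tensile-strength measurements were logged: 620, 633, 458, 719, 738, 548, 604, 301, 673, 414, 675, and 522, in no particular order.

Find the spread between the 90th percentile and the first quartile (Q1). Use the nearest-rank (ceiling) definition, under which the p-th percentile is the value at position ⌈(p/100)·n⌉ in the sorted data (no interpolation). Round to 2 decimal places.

261.00

Sorted: 301, 414, 458, 522, 548, 604, 620, 633, 673, 675, 719, 738.
n = 12.
P25: rank ⌈25/100·12⌉ = 3 → 458.
P90: rank ⌈90/100·12⌉ = 11 → 719.
Difference: 719 − 458 = 261.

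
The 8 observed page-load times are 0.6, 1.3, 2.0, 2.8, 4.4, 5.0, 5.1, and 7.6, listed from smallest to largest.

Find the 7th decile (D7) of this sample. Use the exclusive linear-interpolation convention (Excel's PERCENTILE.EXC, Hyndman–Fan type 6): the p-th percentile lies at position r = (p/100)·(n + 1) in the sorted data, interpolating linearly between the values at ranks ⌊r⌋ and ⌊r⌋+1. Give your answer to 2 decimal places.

n = 8.
r = (70/100)·(8 + 1) = 6.3.
Rank 6 is 5.0 and rank 7 is 5.1.
Interpolate: 5.0 + 0.3·(5.1 − 5.0) = 5.0 + 0.3·0.1 = 5.03.

5.03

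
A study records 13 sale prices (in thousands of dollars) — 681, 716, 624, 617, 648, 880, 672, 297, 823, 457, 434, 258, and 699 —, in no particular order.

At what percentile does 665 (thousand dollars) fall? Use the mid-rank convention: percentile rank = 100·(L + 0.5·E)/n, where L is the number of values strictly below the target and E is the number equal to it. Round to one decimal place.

53.8

Sorted: 258, 297, 434, 457, 617, 624, 648, 672, 681, 699, 716, 823, 880.
Count below 665: L = 7; count equal: E = 0; n = 13.
Percentile rank = 100·(7 + 0.5·0)/13 = 100·7/13 = 53.85.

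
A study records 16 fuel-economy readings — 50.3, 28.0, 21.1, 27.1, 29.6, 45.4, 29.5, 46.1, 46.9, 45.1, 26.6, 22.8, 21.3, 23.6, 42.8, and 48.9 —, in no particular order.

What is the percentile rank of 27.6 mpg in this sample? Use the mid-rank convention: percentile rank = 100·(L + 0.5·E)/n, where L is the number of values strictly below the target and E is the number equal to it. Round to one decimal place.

Sorted: 21.1, 21.3, 22.8, 23.6, 26.6, 27.1, 28.0, 29.5, 29.6, 42.8, 45.1, 45.4, 46.1, 46.9, 48.9, 50.3.
Count below 27.6: L = 6; count equal: E = 0; n = 16.
Percentile rank = 100·(6 + 0.5·0)/16 = 100·6/16 = 37.5.

37.5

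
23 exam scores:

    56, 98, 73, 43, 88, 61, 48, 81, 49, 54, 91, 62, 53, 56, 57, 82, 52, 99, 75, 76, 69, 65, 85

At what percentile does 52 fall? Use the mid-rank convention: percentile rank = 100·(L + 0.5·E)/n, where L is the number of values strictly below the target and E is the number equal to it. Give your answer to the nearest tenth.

15.2

Sorted: 43, 48, 49, 52, 53, 54, 56, 56, 57, 61, 62, 65, 69, 73, 75, 76, 81, 82, 85, 88, 91, 98, 99.
Count below 52: L = 3; count equal: E = 1; n = 23.
Percentile rank = 100·(3 + 0.5·1)/23 = 100·3.5/23 = 15.22.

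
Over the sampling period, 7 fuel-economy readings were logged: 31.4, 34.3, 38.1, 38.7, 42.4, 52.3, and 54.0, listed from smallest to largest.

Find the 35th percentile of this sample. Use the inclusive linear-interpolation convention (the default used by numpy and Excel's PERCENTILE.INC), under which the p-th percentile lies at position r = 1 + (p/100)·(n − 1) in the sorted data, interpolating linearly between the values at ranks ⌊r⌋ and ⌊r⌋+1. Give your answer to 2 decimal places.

n = 7.
r = 1 + (35/100)·(7 − 1) = 1 + 2.1 = 3.1.
Rank 3 is 38.1 and rank 4 is 38.7.
Interpolate: 38.1 + 0.1·(38.7 − 38.1) = 38.1 + 0.1·0.6 = 38.16.

38.16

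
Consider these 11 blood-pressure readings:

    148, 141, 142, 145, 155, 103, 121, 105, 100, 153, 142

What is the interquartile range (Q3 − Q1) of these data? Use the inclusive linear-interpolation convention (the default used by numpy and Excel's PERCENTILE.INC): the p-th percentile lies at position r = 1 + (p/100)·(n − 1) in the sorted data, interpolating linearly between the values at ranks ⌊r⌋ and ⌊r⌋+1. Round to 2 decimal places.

33.50

Sorted: 100, 103, 105, 121, 141, 142, 142, 145, 148, 153, 155.
n = 11.
P25: r = 3.5; ranks 3–4 are 105, 121; interpolating gives 113.
P75: r = 8.5; ranks 8–9 are 145, 148; interpolating gives 146.5.
Difference: 146.5 − 113 = 33.5.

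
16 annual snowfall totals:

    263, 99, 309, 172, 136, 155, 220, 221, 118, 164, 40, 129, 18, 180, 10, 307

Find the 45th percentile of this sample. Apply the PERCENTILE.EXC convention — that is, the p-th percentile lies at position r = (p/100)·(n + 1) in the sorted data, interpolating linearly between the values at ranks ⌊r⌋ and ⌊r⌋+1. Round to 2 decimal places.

148.35

Sorted: 10, 18, 40, 99, 118, 129, 136, 155, 164, 172, 180, 220, 221, 263, 307, 309.
n = 16.
r = (45/100)·(16 + 1) = 7.65.
Rank 7 is 136 and rank 8 is 155.
Interpolate: 136 + 0.65·(155 − 136) = 136 + 0.65·19 = 148.35.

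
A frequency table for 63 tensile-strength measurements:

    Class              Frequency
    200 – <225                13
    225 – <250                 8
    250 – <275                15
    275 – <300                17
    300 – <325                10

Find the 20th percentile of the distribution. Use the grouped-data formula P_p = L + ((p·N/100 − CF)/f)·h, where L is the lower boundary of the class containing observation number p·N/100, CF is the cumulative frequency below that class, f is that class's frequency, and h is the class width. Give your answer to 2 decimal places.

224.23

N = 63; target position k = 20/100 · 63 = 12.6.
Cumulative frequencies: 13, 21, 36, 53, 63.
Observation 12.6 falls in the class 200 – <225.
L = 200, CF = 0, f = 13, h = 25.
P20 = 200 + ((12.6 − 0)/13)·25 = 200 + 24.2308 = 224.231.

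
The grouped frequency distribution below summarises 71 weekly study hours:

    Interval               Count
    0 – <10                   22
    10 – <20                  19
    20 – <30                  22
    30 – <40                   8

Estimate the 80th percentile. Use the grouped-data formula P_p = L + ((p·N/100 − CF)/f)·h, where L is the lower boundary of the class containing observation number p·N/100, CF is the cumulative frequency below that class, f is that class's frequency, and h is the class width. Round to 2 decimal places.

27.18

N = 71; target position k = 80/100 · 71 = 56.8.
Cumulative frequencies: 22, 41, 63, 71.
Observation 56.8 falls in the class 20 – <30.
L = 20, CF = 41, f = 22, h = 10.
P80 = 20 + ((56.8 − 41)/22)·10 = 20 + 7.18182 = 27.1818.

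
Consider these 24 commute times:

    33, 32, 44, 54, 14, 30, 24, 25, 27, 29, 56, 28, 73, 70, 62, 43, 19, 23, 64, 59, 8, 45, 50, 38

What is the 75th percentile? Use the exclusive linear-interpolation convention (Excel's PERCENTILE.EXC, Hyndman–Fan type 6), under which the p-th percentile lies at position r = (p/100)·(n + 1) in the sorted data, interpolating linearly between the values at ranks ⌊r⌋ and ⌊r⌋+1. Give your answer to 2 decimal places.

55.50

Sorted: 8, 14, 19, 23, 24, 25, 27, 28, 29, 30, 32, 33, 38, 43, 44, 45, 50, 54, 56, 59, 62, 64, 70, 73.
n = 24.
r = (75/100)·(24 + 1) = 18.75.
Rank 18 is 54 and rank 19 is 56.
Interpolate: 54 + 0.75·(56 − 54) = 54 + 0.75·2 = 55.5.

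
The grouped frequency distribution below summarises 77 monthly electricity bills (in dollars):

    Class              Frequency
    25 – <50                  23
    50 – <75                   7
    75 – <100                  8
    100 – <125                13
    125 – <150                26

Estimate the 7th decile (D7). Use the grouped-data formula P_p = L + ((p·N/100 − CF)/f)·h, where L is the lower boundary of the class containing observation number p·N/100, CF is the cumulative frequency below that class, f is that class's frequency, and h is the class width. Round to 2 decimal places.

127.79

N = 77; target position k = 70/100 · 77 = 53.9.
Cumulative frequencies: 23, 30, 38, 51, 77.
Observation 53.9 falls in the class 125 – <150.
L = 125, CF = 51, f = 26, h = 25.
P70 = 125 + ((53.9 − 51)/26)·25 = 125 + 2.78846 = 127.788.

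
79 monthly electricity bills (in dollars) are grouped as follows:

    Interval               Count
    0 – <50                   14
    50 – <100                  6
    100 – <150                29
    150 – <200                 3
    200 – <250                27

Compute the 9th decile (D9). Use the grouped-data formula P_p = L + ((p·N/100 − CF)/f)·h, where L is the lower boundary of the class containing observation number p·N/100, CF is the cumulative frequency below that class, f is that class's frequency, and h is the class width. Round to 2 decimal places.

N = 79; target position k = 90/100 · 79 = 71.1.
Cumulative frequencies: 14, 20, 49, 52, 79.
Observation 71.1 falls in the class 200 – <250.
L = 200, CF = 52, f = 27, h = 50.
P90 = 200 + ((71.1 − 52)/27)·50 = 200 + 35.3704 = 235.37.

235.37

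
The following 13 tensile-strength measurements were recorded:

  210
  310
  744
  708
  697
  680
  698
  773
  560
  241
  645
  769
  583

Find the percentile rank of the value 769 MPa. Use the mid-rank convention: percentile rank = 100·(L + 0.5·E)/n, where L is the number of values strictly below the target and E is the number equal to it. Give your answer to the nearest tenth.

88.5

Sorted: 210, 241, 310, 560, 583, 645, 680, 697, 698, 708, 744, 769, 773.
Count below 769: L = 11; count equal: E = 1; n = 13.
Percentile rank = 100·(11 + 0.5·1)/13 = 100·11.5/13 = 88.46.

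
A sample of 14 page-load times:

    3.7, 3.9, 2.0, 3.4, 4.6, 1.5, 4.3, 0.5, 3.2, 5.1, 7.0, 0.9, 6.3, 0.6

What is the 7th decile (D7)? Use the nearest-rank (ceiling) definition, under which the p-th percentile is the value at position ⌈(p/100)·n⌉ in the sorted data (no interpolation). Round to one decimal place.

Sorted: 0.5, 0.6, 0.9, 1.5, 2.0, 3.2, 3.4, 3.7, 3.9, 4.3, 4.6, 5.1, 6.3, 7.0.
n = 14.
Position = ⌈70/100 · 14⌉ = ⌈9.8⌉ = 10.
The value at rank 10 is 4.3.

4.3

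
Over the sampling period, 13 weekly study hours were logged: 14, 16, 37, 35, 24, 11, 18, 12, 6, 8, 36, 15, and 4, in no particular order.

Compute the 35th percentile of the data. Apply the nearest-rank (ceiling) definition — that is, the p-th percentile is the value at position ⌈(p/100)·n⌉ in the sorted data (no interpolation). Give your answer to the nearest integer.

12

Sorted: 4, 6, 8, 11, 12, 14, 15, 16, 18, 24, 35, 36, 37.
n = 13.
Position = ⌈35/100 · 13⌉ = ⌈4.55⌉ = 5.
The value at rank 5 is 12.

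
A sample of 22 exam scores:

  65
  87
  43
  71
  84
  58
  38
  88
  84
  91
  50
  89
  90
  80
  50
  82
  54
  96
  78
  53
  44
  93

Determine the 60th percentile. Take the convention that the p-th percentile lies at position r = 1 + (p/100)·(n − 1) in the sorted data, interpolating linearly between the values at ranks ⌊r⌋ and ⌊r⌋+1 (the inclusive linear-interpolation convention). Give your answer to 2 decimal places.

83.20

Sorted: 38, 43, 44, 50, 50, 53, 54, 58, 65, 71, 78, 80, 82, 84, 84, 87, 88, 89, 90, 91, 93, 96.
n = 22.
r = 1 + (60/100)·(22 − 1) = 1 + 12.6 = 13.6.
Rank 13 is 82 and rank 14 is 84.
Interpolate: 82 + 0.6·(84 − 82) = 82 + 0.6·2 = 83.2.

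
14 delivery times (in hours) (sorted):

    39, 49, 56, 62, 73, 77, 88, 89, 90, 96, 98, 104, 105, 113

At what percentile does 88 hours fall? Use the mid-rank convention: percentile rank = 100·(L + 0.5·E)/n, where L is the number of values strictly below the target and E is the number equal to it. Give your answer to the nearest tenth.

46.4

Count below 88: L = 6; count equal: E = 1; n = 14.
Percentile rank = 100·(6 + 0.5·1)/14 = 100·6.5/14 = 46.43.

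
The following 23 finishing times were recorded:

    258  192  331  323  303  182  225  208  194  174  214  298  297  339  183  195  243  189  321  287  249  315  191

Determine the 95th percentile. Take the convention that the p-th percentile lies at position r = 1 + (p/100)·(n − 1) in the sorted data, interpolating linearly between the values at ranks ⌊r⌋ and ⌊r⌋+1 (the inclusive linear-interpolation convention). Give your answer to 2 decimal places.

Sorted: 174, 182, 183, 189, 191, 192, 194, 195, 208, 214, 225, 243, 249, 258, 287, 297, 298, 303, 315, 321, 323, 331, 339.
n = 23.
r = 1 + (95/100)·(23 − 1) = 1 + 20.9 = 21.9.
Rank 21 is 323 and rank 22 is 331.
Interpolate: 323 + 0.9·(331 − 323) = 323 + 0.9·8 = 330.2.

330.20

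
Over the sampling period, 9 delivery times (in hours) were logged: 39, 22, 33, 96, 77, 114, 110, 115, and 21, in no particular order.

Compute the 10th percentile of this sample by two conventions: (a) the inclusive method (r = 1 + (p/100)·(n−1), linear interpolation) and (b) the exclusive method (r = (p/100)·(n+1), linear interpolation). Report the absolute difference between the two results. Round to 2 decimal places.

0.80

Sorted: 21, 22, 33, 39, 77, 96, 110, 114, 115.
n = 9.
(a) r = 1.8; between ranks 1 (21) and 2 (22): 21.8.
(b) r = 1 → value at rank 1 = 21.
|21.8 − 21| = 0.8.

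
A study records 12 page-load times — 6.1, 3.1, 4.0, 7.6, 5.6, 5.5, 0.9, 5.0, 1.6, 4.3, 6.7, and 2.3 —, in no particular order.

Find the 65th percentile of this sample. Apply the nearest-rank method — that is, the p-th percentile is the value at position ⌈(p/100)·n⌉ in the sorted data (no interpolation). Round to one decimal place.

Sorted: 0.9, 1.6, 2.3, 3.1, 4.0, 4.3, 5.0, 5.5, 5.6, 6.1, 6.7, 7.6.
n = 12.
Position = ⌈65/100 · 12⌉ = ⌈7.8⌉ = 8.
The value at rank 8 is 5.5.

5.5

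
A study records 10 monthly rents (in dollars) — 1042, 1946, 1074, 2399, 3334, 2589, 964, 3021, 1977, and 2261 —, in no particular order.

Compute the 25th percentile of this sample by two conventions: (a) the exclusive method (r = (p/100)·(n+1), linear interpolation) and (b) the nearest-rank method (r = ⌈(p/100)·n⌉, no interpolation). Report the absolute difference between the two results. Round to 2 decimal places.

Sorted: 964, 1042, 1074, 1946, 1977, 2261, 2399, 2589, 3021, 3334.
n = 10.
(a) r = 2.75; between ranks 2 (1042) and 3 (1074): 1066.
(b) the nearest-rank method: rank 3 → 1074.
|1066 − 1074| = 8.

8.00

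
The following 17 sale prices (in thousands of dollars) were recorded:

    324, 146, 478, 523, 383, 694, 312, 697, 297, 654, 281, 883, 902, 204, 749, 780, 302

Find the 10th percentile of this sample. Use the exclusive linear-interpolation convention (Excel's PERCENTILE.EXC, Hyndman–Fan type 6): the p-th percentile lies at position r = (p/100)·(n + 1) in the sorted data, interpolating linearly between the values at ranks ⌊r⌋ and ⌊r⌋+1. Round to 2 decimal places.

192.40

Sorted: 146, 204, 281, 297, 302, 312, 324, 383, 478, 523, 654, 694, 697, 749, 780, 883, 902.
n = 17.
r = (10/100)·(17 + 1) = 1.8.
Rank 1 is 146 and rank 2 is 204.
Interpolate: 146 + 0.8·(204 − 146) = 146 + 0.8·58 = 192.4.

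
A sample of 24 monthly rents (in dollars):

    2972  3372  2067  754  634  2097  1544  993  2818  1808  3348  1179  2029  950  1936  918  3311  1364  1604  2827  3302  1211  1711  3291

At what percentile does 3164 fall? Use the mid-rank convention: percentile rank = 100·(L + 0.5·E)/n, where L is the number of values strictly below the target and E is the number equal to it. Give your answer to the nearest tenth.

Sorted: 634, 754, 918, 950, 993, 1179, 1211, 1364, 1544, 1604, 1711, 1808, 1936, 2029, 2067, 2097, 2818, 2827, 2972, 3291, 3302, 3311, 3348, 3372.
Count below 3164: L = 19; count equal: E = 0; n = 24.
Percentile rank = 100·(19 + 0.5·0)/24 = 100·19/24 = 79.17.

79.2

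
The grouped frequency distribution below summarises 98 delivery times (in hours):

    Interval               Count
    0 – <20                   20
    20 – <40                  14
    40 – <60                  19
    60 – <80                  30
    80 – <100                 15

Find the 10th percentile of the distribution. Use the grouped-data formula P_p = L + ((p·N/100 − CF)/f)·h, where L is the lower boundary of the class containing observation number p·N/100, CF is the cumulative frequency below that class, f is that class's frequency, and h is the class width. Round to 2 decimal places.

N = 98; target position k = 10/100 · 98 = 9.8.
Cumulative frequencies: 20, 34, 53, 83, 98.
Observation 9.8 falls in the class 0 – <20.
L = 0, CF = 0, f = 20, h = 20.
P10 = 0 + ((9.8 − 0)/20)·20 = 0 + 9.8 = 9.8.

9.80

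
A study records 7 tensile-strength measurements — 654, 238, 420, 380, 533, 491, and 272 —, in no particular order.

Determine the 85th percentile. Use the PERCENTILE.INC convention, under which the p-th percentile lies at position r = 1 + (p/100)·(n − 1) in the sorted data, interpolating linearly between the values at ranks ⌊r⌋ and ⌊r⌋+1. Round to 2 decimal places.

Sorted: 238, 272, 380, 420, 491, 533, 654.
n = 7.
r = 1 + (85/100)·(7 − 1) = 1 + 5.1 = 6.1.
Rank 6 is 533 and rank 7 is 654.
Interpolate: 533 + 0.1·(654 − 533) = 533 + 0.1·121 = 545.1.

545.10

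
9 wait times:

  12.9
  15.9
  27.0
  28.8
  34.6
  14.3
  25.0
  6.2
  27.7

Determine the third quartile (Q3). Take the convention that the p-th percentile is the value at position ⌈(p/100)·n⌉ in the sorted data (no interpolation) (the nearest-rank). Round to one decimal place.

27.7

Sorted: 6.2, 12.9, 14.3, 15.9, 25.0, 27.0, 27.7, 28.8, 34.6.
n = 9.
Position = ⌈75/100 · 9⌉ = ⌈6.75⌉ = 7.
The value at rank 7 is 27.7.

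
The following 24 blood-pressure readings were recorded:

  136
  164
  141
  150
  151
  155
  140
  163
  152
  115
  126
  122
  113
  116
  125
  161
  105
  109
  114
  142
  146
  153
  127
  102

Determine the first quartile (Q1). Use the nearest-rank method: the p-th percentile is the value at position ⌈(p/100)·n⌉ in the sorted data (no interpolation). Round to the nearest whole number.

115

Sorted: 102, 105, 109, 113, 114, 115, 116, 122, 125, 126, 127, 136, 140, 141, 142, 146, 150, 151, 152, 153, 155, 161, 163, 164.
n = 24.
Position = ⌈25/100 · 24⌉ = ⌈6⌉ = 6.
The value at rank 6 is 115.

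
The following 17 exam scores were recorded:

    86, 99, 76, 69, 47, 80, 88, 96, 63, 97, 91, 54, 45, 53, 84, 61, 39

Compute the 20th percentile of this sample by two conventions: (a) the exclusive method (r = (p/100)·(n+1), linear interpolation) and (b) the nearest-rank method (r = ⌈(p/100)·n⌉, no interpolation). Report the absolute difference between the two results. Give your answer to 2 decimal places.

2.40

Sorted: 39, 45, 47, 53, 54, 61, 63, 69, 76, 80, 84, 86, 88, 91, 96, 97, 99.
n = 17.
(a) r = 3.6; between ranks 3 (47) and 4 (53): 50.6.
(b) the nearest-rank method: rank 4 → 53.
|50.6 − 53| = 2.4.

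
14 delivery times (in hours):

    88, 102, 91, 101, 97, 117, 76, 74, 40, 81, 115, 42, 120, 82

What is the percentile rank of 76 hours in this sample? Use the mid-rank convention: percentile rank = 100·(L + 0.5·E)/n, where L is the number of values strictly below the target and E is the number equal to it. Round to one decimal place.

Sorted: 40, 42, 74, 76, 81, 82, 88, 91, 97, 101, 102, 115, 117, 120.
Count below 76: L = 3; count equal: E = 1; n = 14.
Percentile rank = 100·(3 + 0.5·1)/14 = 100·3.5/14 = 25.

25.0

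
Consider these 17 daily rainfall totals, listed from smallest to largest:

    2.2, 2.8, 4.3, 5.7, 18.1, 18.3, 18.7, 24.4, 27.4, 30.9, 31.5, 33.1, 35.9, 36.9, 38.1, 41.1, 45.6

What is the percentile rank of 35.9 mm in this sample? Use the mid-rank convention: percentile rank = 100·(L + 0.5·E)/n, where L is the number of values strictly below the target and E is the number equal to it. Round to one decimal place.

73.5

Count below 35.9: L = 12; count equal: E = 1; n = 17.
Percentile rank = 100·(12 + 0.5·1)/17 = 100·12.5/17 = 73.53.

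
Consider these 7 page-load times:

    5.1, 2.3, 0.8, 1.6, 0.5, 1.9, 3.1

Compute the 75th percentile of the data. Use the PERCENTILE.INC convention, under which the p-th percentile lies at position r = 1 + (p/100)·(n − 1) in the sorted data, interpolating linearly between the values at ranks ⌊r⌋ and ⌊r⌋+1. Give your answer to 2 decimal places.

2.70

Sorted: 0.5, 0.8, 1.6, 1.9, 2.3, 3.1, 5.1.
n = 7.
r = 1 + (75/100)·(7 − 1) = 1 + 4.5 = 5.5.
Rank 5 is 2.3 and rank 6 is 3.1.
Interpolate: 2.3 + 0.5·(3.1 − 2.3) = 2.3 + 0.5·0.8 = 2.7.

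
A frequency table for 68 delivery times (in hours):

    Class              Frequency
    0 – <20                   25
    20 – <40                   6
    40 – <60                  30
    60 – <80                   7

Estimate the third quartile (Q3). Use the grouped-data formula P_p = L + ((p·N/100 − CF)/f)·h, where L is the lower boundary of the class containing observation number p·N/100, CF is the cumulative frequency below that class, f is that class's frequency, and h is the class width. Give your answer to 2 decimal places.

53.33

N = 68; target position k = 75/100 · 68 = 51.
Cumulative frequencies: 25, 31, 61, 68.
Observation 51 falls in the class 40 – <60.
L = 40, CF = 31, f = 30, h = 20.
P75 = 40 + ((51 − 31)/30)·20 = 40 + 13.3333 = 53.3333.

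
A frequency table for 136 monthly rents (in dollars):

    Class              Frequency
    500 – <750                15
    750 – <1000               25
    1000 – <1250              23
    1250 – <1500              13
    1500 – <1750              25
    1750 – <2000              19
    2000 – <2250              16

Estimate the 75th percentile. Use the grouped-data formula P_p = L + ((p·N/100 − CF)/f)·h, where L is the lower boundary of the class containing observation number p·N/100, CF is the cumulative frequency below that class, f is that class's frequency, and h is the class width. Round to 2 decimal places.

N = 136; target position k = 75/100 · 136 = 102.
Cumulative frequencies: 15, 40, 63, 76, 101, 120, 136.
Observation 102 falls in the class 1750 – <2000.
L = 1750, CF = 101, f = 19, h = 250.
P75 = 1750 + ((102 − 101)/19)·250 = 1750 + 13.1579 = 1763.16.

1763.16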